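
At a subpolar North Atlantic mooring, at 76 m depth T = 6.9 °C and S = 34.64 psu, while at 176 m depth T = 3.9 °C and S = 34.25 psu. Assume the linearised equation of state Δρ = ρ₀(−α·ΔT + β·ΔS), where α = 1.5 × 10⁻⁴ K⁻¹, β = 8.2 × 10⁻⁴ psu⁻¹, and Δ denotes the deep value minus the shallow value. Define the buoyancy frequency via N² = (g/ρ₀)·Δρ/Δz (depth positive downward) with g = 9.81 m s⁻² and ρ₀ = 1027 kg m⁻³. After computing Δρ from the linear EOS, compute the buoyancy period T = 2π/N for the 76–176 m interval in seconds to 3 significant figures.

1.76 × 10³ s

ΔT = -3.0 K, ΔS = -0.39 psu (deep − shallow).
Δρ/ρ₀ = −αΔT + βΔS = 4.50 × 10⁻⁴ − 3.198 × 10⁻⁴ = 1.302 × 10⁻⁴, so Δρ ≈ 0.1337 kg m⁻³.
N² = (g/ρ₀)·Δρ/Δz = g·(Δρ/ρ₀)/Δz = 9.81 × 1.302 × 10⁻⁴ / 100 = 1.2773 × 10⁻⁵ s⁻².
N = √(1.2773 × 10⁻⁵) = 3.5739 × 10⁻³ rad s⁻¹ → T = 2π/N = 1.7581 × 10³ s ≈ 1.76 × 10³ s.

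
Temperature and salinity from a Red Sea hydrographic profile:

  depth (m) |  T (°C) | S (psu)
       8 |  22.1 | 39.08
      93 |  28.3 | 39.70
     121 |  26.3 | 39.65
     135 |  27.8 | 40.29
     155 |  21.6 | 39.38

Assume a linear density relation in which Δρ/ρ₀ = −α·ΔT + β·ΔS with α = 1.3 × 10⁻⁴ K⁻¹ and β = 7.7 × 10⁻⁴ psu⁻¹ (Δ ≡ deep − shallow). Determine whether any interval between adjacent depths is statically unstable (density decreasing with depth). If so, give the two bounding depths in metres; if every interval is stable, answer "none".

8–93 m

Evaluate Δρ/ρ₀ = −αΔT + βΔS across each adjacent pair:
  8–93 m: −αΔT+βΔS = −(1.3 × 10⁻⁴)(+6.2)+(7.7 × 10⁻⁴)(+0.62) = -3.3 × 10⁻⁴ → UNSTABLE
  93–121 m: −αΔT+βΔS = −(1.3 × 10⁻⁴)(-2.0)+(7.7 × 10⁻⁴)(-0.05) = 2.2 × 10⁻⁴ → stable
  121–135 m: −αΔT+βΔS = −(1.3 × 10⁻⁴)(+1.5)+(7.7 × 10⁻⁴)(+0.64) = 3.0 × 10⁻⁴ → stable
  135–155 m: −αΔT+βΔS = −(1.3 × 10⁻⁴)(-6.2)+(7.7 × 10⁻⁴)(-0.91) = 1.1 × 10⁻⁴ → stable
The 8–93 m interval has Δρ < 0: lighter water underlies denser water.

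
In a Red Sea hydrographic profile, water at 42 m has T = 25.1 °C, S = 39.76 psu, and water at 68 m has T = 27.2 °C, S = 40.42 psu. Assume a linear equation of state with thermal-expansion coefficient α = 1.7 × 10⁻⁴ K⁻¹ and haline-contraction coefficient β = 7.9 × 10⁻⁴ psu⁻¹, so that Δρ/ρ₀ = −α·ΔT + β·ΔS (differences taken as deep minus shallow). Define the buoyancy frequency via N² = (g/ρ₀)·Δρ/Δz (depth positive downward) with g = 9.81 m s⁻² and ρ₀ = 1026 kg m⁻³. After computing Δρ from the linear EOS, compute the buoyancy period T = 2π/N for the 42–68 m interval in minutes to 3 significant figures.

ΔT = +2.1 K, ΔS = +0.66 psu (deep − shallow).
Δρ/ρ₀ = −αΔT + βΔS = -3.57 × 10⁻⁴ + 5.214 × 10⁻⁴ = 1.644 × 10⁻⁴, so Δρ ≈ 0.1687 kg m⁻³.
N² = (g/ρ₀)·Δρ/Δz = g·(Δρ/ρ₀)/Δz = 9.81 × 1.644 × 10⁻⁴ / 26 = 6.2029 × 10⁻⁵ s⁻².
N = √(6.2029 × 10⁻⁵) = 7.8758 × 10⁻³ rad s⁻¹ → T = 2π/N = 797.78 s = 13.296 min ≈ 13.3 min.

13.3 min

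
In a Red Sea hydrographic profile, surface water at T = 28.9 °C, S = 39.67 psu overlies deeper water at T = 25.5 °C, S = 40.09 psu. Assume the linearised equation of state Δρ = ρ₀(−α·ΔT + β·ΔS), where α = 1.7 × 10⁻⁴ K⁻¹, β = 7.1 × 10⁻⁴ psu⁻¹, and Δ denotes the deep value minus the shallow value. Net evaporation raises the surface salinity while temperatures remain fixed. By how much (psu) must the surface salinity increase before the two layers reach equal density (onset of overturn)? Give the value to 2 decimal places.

Neutral buoyancy requires −α(T_deep − T_surf) + β(S_deep − S_surf′) = 0.
S_surf′ = S_deep − (α/β)·ΔT = 40.09 − (1.7 × 10⁻⁴/7.1 × 10⁻⁴)·(-3.4) = 40.9041 psu.
Increase required: 40.9041 − 39.67 = 1.2341 psu.

1.23 psu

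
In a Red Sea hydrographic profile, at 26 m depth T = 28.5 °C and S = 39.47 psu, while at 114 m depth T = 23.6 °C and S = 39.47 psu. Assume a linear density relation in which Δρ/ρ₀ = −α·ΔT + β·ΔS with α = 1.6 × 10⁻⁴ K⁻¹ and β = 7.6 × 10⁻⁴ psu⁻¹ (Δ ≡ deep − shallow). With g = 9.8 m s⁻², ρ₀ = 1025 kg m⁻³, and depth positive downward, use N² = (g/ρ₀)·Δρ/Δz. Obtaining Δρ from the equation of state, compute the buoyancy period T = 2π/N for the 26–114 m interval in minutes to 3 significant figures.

11.2 min

ΔT = -4.9 K, ΔS = +0.00 psu (deep − shallow).
Δρ/ρ₀ = −αΔT + βΔS = 7.84 × 10⁻⁴ + 0 = 7.84 × 10⁻⁴, so Δρ ≈ 0.8036 kg m⁻³.
N² = (g/ρ₀)·Δρ/Δz = g·(Δρ/ρ₀)/Δz = 9.8 × 7.84 × 10⁻⁴ / 88 = 8.7309 × 10⁻⁵ s⁻².
N = √(8.7309 × 10⁻⁵) = 9.3439 × 10⁻³ rad s⁻¹ → T = 2π/N = 672.44 s = 11.207 min ≈ 11.2 min.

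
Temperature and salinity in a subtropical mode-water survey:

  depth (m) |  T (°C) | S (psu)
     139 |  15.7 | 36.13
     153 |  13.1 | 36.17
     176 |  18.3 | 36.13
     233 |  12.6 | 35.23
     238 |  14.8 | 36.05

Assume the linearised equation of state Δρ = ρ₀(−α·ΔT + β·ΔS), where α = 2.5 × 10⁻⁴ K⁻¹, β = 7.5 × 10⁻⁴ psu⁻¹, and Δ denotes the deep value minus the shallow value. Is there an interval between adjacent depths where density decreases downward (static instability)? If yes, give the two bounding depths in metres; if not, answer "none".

Evaluate Δρ/ρ₀ = −αΔT + βΔS across each adjacent pair:
  139–153 m: −αΔT+βΔS = −(2.5 × 10⁻⁴)(-2.6)+(7.5 × 10⁻⁴)(+0.04) = 6.8 × 10⁻⁴ → stable
  153–176 m: −αΔT+βΔS = −(2.5 × 10⁻⁴)(+5.2)+(7.5 × 10⁻⁴)(-0.04) = -1.3 × 10⁻³ → UNSTABLE
  176–233 m: −αΔT+βΔS = −(2.5 × 10⁻⁴)(-5.7)+(7.5 × 10⁻⁴)(-0.90) = 7.5 × 10⁻⁴ → stable
  233–238 m: −αΔT+βΔS = −(2.5 × 10⁻⁴)(+2.2)+(7.5 × 10⁻⁴)(+0.82) = 6.5 × 10⁻⁵ → stable
The 153–176 m interval has Δρ < 0: lighter water underlies denser water.

153–176 m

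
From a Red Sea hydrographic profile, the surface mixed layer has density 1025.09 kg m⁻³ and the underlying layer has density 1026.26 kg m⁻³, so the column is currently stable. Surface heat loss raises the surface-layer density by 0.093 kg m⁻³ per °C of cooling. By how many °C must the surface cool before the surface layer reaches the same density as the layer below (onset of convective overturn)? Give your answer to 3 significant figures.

Density deficit of the surface layer: 1026.26 − 1025.09 = 1.17 kg m⁻³.
Required change = 1.17 / 0.093 = 12.6 °C.

12.6 °C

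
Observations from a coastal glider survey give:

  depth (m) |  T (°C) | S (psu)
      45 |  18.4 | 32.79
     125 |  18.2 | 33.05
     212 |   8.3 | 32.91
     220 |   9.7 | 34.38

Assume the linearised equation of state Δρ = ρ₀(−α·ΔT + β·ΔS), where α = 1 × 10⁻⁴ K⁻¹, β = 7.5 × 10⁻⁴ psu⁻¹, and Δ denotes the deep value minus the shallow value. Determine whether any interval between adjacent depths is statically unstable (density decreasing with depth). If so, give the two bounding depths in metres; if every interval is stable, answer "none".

Evaluate Δρ/ρ₀ = −αΔT + βΔS across each adjacent pair:
  45–125 m: −αΔT+βΔS = −(1 × 10⁻⁴)(-0.2)+(7.5 × 10⁻⁴)(+0.26) = 2.2 × 10⁻⁴ → stable
  125–212 m: −αΔT+βΔS = −(1 × 10⁻⁴)(-9.9)+(7.5 × 10⁻⁴)(-0.14) = 8.8 × 10⁻⁴ → stable
  212–220 m: −αΔT+βΔS = −(1 × 10⁻⁴)(+1.4)+(7.5 × 10⁻⁴)(+1.47) = 9.6 × 10⁻⁴ → stable
Every interval has Δρ > 0: the column is stably stratified throughout.

none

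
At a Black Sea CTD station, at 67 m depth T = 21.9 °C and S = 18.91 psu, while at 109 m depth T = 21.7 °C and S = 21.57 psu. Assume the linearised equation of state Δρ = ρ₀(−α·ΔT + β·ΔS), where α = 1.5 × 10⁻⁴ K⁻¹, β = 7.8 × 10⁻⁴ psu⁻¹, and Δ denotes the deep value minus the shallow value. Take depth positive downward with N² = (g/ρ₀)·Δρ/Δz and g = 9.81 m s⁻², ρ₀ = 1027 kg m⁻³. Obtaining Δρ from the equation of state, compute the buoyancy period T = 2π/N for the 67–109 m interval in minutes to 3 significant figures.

4.72 min

ΔT = -0.2 K, ΔS = +2.66 psu (deep − shallow).
Δρ/ρ₀ = −αΔT + βΔS = 3.00 × 10⁻⁵ + 2.0748 × 10⁻³ = 2.1048 × 10⁻³, so Δρ ≈ 2.162 kg m⁻³.
N² = (g/ρ₀)·Δρ/Δz = g·(Δρ/ρ₀)/Δz = 9.81 × 2.1048 × 10⁻³ / 42 = 4.9162 × 10⁻⁴ s⁻².
N = √(4.9162 × 10⁻⁴) = 0.022173 rad s⁻¹ → T = 2π/N = 283.37 s = 4.7228 min ≈ 4.72 min.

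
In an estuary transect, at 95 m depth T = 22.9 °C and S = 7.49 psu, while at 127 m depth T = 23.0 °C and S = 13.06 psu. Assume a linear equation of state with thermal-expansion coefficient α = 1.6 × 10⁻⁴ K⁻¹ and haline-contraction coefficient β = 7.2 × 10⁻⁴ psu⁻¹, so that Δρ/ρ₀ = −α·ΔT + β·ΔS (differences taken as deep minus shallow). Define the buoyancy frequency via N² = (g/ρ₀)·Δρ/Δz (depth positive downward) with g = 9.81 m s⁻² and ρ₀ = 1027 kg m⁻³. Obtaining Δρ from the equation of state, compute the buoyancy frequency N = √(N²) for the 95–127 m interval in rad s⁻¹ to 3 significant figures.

ΔT = +0.1 K, ΔS = +5.57 psu (deep − shallow).
Δρ/ρ₀ = −αΔT + βΔS = -1.60 × 10⁻⁵ + 4.0104 × 10⁻³ = 3.9944 × 10⁻³, so Δρ ≈ 4.102 kg m⁻³.
N² = (g/ρ₀)·Δρ/Δz = g·(Δρ/ρ₀)/Δz = 9.81 × 3.9944 × 10⁻³ / 32 = 1.2245 × 10⁻³ s⁻².
N = √(1.2245 × 10⁻³) = 0.034993 rad s⁻¹ ≈ 0.0350 rad s⁻¹.

0.0350 rad s⁻¹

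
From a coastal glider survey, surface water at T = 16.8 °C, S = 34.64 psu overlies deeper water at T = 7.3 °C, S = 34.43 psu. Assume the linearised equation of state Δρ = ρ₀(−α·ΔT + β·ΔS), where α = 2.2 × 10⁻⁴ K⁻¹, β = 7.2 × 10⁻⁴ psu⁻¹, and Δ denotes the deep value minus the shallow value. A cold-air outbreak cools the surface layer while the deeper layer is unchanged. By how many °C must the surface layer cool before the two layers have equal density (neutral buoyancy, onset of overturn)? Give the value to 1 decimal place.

8.8 °C

Neutral buoyancy requires Δρ = 0, i.e. −α(T_deep − T_surf′) + β(S_deep − S_surf) = 0.
T_surf′ = T_deep − (β/α)·ΔS = 7.3 − (7.2 × 10⁻⁴/2.2 × 10⁻⁴)·(-0.21) = 7.987 °C.
Cooling required: 16.8 − (7.987) = 8.813 °C.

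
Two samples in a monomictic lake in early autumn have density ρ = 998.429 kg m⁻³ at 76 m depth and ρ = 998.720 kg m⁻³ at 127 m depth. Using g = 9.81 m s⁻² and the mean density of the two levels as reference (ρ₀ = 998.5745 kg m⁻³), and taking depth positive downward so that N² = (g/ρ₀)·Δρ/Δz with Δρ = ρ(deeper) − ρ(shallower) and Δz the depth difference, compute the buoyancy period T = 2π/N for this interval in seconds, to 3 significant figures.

839 s

Δρ = 998.720 − 998.429 = 0.291 kg m⁻³ over Δz = 127 − 76 = 51 m.
N² = (9.81/998.5745) × (0.291/51) = 5.6055 × 10⁻⁵ s⁻².
N = √(5.6055 × 10⁻⁵) = 7.4870 × 10⁻³ rad s⁻¹, so T = 2π/N = 839.21 s ≈ 839 s.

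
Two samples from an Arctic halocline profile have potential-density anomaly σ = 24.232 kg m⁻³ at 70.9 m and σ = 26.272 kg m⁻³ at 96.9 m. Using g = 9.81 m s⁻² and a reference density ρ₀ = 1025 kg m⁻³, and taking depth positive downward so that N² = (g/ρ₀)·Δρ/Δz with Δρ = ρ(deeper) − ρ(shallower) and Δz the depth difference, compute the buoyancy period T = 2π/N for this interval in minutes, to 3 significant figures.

3.82 min

Δρ = 1026.272 − 1024.232 = 2.040 kg m⁻³ over Δz = 96.9 − 70.9 = 26 m.
N² = (9.81/1025) × (2.040/26) = 7.5093 × 10⁻⁴ s⁻².
N = √(7.5093 × 10⁻⁴) = 0.027403 rad s⁻¹, so T = 2π/N = 229.29 s = 3.8215 min ≈ 3.82 min.
Since Δρ > 0 the layer is stably stratified.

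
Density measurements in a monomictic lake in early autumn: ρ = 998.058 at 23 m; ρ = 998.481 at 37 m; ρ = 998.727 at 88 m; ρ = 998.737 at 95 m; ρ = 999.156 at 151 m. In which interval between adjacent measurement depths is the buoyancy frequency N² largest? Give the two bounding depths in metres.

Compute the density gradient over each adjacent pair:
  23–37 m: Δρ/Δz = 0.423/14 = 0.030 kg m⁻⁴
  37–88 m: Δρ/Δz = 0.246/51 = 4.8 × 10⁻³ kg m⁻⁴
  88–95 m: Δρ/Δz = 0.010/7 = 1.4 × 10⁻³ kg m⁻⁴
  95–151 m: Δρ/Δz = 0.419/56 = 7.5 × 10⁻³ kg m⁻⁴
The largest gradient is in the 23–37 m interval — the pycnocline.

23–37 m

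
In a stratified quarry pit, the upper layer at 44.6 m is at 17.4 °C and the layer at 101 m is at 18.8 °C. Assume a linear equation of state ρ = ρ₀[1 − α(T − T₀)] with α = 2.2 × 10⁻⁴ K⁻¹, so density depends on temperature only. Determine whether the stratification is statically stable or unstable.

ΔT = 18.8 − 17.4 = +1.4 K, so Δρ/ρ₀ = −αΔT = -3.08 × 10⁻⁴.
Δρ/ρ₀ < 0, so Δρ < 0: deeper water is lighter → statically unstable; the column would overturn.

unstable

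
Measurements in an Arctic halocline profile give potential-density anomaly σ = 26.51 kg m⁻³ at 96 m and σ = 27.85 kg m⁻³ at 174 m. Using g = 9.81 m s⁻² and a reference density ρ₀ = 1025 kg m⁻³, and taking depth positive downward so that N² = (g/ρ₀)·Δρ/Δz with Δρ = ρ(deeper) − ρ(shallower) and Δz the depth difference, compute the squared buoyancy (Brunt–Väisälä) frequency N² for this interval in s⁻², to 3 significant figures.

1.64 × 10⁻⁴ s⁻²

Δρ = 1027.85 − 1026.51 = 1.34 kg m⁻³ over Δz = 174 − 96 = 78 m.
N² = (9.81/1025) × (1.34/78) = 1.6442 × 10⁻⁴ s⁻² ≈ 1.64 × 10⁻⁴ s⁻².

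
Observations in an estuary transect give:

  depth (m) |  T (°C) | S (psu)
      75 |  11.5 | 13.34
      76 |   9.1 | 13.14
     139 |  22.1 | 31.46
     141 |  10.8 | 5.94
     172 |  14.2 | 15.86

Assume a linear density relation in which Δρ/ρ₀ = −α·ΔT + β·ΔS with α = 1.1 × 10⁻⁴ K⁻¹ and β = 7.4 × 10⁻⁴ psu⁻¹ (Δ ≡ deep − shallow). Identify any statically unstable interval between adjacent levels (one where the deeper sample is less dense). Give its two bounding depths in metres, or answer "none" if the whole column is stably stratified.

139–141 m

Evaluate Δρ/ρ₀ = −αΔT + βΔS across each adjacent pair:
  75–76 m: −αΔT+βΔS = −(1.1 × 10⁻⁴)(-2.4)+(7.4 × 10⁻⁴)(-0.20) = 1.2 × 10⁻⁴ → stable
  76–139 m: −αΔT+βΔS = −(1.1 × 10⁻⁴)(+13.0)+(7.4 × 10⁻⁴)(+18.32) = 0.012 → stable
  139–141 m: −αΔT+βΔS = −(1.1 × 10⁻⁴)(-11.3)+(7.4 × 10⁻⁴)(-25.52) = -0.018 → UNSTABLE
  141–172 m: −αΔT+βΔS = −(1.1 × 10⁻⁴)(+3.4)+(7.4 × 10⁻⁴)(+9.92) = 7.0 × 10⁻³ → stable
The 139–141 m interval has Δρ < 0: lighter water underlies denser water.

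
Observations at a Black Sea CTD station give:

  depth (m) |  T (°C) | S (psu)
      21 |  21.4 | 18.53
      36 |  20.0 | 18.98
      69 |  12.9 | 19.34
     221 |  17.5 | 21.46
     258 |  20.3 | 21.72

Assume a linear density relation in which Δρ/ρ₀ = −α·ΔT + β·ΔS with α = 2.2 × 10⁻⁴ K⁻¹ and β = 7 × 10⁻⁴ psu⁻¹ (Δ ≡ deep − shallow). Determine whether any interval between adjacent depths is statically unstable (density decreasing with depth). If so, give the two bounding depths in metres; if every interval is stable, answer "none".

Evaluate Δρ/ρ₀ = −αΔT + βΔS across each adjacent pair:
  21–36 m: −αΔT+βΔS = −(2.2 × 10⁻⁴)(-1.4)+(7 × 10⁻⁴)(+0.45) = 6.2 × 10⁻⁴ → stable
  36–69 m: −αΔT+βΔS = −(2.2 × 10⁻⁴)(-7.1)+(7 × 10⁻⁴)(+0.36) = 1.8 × 10⁻³ → stable
  69–221 m: −αΔT+βΔS = −(2.2 × 10⁻⁴)(+4.6)+(7 × 10⁻⁴)(+2.12) = 4.7 × 10⁻⁴ → stable
  221–258 m: −αΔT+βΔS = −(2.2 × 10⁻⁴)(+2.8)+(7 × 10⁻⁴)(+0.26) = -4.3 × 10⁻⁴ → UNSTABLE
The 221–258 m interval has Δρ < 0: lighter water underlies denser water.

221–258 m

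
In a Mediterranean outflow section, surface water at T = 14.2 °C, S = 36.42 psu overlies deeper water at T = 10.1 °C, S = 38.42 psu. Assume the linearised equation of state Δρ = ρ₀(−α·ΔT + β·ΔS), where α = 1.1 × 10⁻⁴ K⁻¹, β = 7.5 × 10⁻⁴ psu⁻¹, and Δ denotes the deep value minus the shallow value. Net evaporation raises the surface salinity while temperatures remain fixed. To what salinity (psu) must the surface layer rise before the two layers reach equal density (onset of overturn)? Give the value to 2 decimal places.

39.02 psu

Neutral buoyancy requires −α(T_deep − T_surf) + β(S_deep − S_surf′) = 0.
S_surf′ = S_deep − (α/β)·ΔT = 38.42 − (1.1 × 10⁻⁴/7.5 × 10⁻⁴)·(-4.1) = 39.0213 psu.
Increase required: 39.0213 − 36.42 = 2.6013 psu.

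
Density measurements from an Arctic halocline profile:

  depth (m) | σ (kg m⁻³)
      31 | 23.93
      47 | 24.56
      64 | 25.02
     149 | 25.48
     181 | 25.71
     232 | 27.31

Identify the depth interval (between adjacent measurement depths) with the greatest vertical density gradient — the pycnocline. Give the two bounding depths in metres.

Compute the density gradient over each adjacent pair:
  31–47 m: Δρ/Δz = 0.63/16 = 0.039 kg m⁻⁴
  47–64 m: Δρ/Δz = 0.46/17 = 0.027 kg m⁻⁴
  64–149 m: Δρ/Δz = 0.46/85 = 5.4 × 10⁻³ kg m⁻⁴
  149–181 m: Δρ/Δz = 0.23/32 = 7.2 × 10⁻³ kg m⁻⁴
  181–232 m: Δρ/Δz = 1.60/51 = 0.031 kg m⁻⁴
The largest gradient is in the 31–47 m interval — the pycnocline.

31–47 m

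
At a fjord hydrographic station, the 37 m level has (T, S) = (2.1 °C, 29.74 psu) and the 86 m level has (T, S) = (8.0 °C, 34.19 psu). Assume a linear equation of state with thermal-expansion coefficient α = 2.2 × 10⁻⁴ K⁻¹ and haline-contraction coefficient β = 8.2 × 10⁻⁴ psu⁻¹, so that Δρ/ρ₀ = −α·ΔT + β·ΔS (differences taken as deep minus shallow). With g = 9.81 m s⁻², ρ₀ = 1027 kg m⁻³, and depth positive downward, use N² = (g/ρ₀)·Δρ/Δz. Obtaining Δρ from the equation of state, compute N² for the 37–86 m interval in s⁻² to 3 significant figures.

4.71 × 10⁻⁴ s⁻²

ΔT = +5.9 K, ΔS = +4.45 psu (deep − shallow).
Δρ/ρ₀ = −αΔT + βΔS = -1.298 × 10⁻³ + 3.649 × 10⁻³ = 2.351 × 10⁻³, so Δρ ≈ 2.414 kg m⁻³.
N² = (g/ρ₀)·Δρ/Δz = g·(Δρ/ρ₀)/Δz = 9.81 × 2.351 × 10⁻³ / 49 = 4.7068 × 10⁻⁴ s⁻² ≈ 4.71 × 10⁻⁴ s⁻².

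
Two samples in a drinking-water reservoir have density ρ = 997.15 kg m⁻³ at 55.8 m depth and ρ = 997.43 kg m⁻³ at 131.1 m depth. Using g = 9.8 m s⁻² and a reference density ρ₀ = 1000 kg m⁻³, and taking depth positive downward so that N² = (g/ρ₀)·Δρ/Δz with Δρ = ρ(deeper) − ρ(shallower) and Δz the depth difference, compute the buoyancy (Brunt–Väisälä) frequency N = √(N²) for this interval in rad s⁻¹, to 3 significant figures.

6.04 × 10⁻³ rad s⁻¹

Δρ = 997.43 − 997.15 = 0.28 kg m⁻³ over Δz = 131.1 − 55.8 = 75.3 m.
N² = (9.8/1000) × (0.28/75.3) = 3.6441 × 10⁻⁵ s⁻².
N = √(3.6441 × 10⁻⁵) = 6.0366 × 10⁻³ rad s⁻¹ ≈ 6.04 × 10⁻³ rad s⁻¹.
Since Δρ > 0 the layer is stably stratified.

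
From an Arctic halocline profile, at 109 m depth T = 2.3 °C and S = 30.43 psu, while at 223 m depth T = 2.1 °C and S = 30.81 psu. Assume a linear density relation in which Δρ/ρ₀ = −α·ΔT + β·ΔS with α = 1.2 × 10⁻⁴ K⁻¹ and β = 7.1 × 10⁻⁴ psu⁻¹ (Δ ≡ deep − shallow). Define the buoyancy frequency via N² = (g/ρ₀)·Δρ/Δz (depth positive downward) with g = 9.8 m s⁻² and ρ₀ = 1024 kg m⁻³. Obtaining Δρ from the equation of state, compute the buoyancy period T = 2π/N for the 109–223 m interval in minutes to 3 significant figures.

20.8 min

ΔT = -0.2 K, ΔS = +0.38 psu (deep − shallow).
Δρ/ρ₀ = −αΔT + βΔS = 2.40 × 10⁻⁵ + 2.698 × 10⁻⁴ = 2.938 × 10⁻⁴, so Δρ ≈ 0.3009 kg m⁻³.
N² = (g/ρ₀)·Δρ/Δz = g·(Δρ/ρ₀)/Δz = 9.8 × 2.938 × 10⁻⁴ / 114 = 2.5256 × 10⁻⁵ s⁻².
N = √(2.5256 × 10⁻⁵) = 5.0255 × 10⁻³ rad s⁻¹ → T = 2π/N = 1.2503 × 10³ s = 20.838 min ≈ 20.8 min.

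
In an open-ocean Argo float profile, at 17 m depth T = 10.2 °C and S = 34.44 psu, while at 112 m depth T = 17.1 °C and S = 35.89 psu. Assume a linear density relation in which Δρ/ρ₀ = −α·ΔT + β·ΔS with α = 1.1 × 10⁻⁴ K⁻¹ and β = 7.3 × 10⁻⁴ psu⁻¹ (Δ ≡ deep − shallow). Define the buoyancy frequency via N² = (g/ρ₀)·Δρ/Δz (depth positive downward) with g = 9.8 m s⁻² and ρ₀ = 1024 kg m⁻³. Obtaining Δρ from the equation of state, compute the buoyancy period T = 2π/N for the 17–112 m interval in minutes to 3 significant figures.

ΔT = +6.9 K, ΔS = +1.45 psu (deep − shallow).
Δρ/ρ₀ = −αΔT + βΔS = -7.59 × 10⁻⁴ + 1.0585 × 10⁻³ = 2.995 × 10⁻⁴, so Δρ ≈ 0.3067 kg m⁻³.
N² = (g/ρ₀)·Δρ/Δz = g·(Δρ/ρ₀)/Δz = 9.8 × 2.995 × 10⁻⁴ / 95 = 3.0896 × 10⁻⁵ s⁻².
N = √(3.0896 × 10⁻⁵) = 5.5584 × 10⁻³ rad s⁻¹ → T = 2π/N = 1.1304 × 10³ s = 18.840 min ≈ 18.8 min.

18.8 min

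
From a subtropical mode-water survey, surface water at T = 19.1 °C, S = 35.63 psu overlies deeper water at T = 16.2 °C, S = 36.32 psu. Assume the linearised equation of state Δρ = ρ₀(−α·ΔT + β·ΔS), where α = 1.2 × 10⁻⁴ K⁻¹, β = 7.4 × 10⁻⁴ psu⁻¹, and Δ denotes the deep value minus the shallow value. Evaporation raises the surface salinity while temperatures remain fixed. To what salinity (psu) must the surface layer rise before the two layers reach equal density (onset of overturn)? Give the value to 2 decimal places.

36.79 psu

Neutral buoyancy requires −α(T_deep − T_surf) + β(S_deep − S_surf′) = 0.
S_surf′ = S_deep − (α/β)·ΔT = 36.32 − (1.2 × 10⁻⁴/7.4 × 10⁻⁴)·(-2.9) = 36.7903 psu.
Increase required: 36.7903 − 35.63 = 1.1603 psu.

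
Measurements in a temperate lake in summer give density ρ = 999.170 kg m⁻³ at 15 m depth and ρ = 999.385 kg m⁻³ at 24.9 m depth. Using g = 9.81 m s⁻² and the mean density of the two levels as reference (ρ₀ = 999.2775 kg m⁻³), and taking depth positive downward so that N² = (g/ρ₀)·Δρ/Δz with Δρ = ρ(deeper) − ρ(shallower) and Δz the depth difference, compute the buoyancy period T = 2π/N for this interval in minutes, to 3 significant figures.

Δρ = 999.385 − 999.170 = 0.215 kg m⁻³ over Δz = 24.9 − 15 = 9.9 m.
N² = (9.81/999.2775) × (0.215/9.9) = 2.1320 × 10⁻⁴ s⁻².
N = √(2.1320 × 10⁻⁴) = 0.014601 rad s⁻¹, so T = 2π/N = 430.33 s = 7.1722 min ≈ 7.17 min.

7.17 min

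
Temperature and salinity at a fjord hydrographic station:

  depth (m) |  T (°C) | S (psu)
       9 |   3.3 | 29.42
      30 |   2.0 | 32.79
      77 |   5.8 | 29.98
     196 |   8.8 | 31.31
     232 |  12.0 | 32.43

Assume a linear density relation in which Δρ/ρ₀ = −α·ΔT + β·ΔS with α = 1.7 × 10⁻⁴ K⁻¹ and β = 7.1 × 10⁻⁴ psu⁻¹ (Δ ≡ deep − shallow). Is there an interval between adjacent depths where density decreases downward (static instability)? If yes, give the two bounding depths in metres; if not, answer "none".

Evaluate Δρ/ρ₀ = −αΔT + βΔS across each adjacent pair:
  9–30 m: −αΔT+βΔS = −(1.7 × 10⁻⁴)(-1.3)+(7.1 × 10⁻⁴)(+3.37) = 2.6 × 10⁻³ → stable
  30–77 m: −αΔT+βΔS = −(1.7 × 10⁻⁴)(+3.8)+(7.1 × 10⁻⁴)(-2.81) = -2.6 × 10⁻³ → UNSTABLE
  77–196 m: −αΔT+βΔS = −(1.7 × 10⁻⁴)(+3.0)+(7.1 × 10⁻⁴)(+1.33) = 4.3 × 10⁻⁴ → stable
  196–232 m: −αΔT+βΔS = −(1.7 × 10⁻⁴)(+3.2)+(7.1 × 10⁻⁴)(+1.12) = 2.5 × 10⁻⁴ → stable
The 30–77 m interval has Δρ < 0: lighter water underlies denser water.

30–77 m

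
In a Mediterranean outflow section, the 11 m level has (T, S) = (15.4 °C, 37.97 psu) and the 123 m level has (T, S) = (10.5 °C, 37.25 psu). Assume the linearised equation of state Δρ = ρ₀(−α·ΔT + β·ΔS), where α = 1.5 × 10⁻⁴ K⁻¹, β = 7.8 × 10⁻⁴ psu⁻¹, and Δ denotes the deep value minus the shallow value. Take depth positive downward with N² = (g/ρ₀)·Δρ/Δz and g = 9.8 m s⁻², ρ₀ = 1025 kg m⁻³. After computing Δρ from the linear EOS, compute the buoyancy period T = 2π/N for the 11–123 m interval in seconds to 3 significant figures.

1.61 × 10³ s

ΔT = -4.9 K, ΔS = -0.72 psu (deep − shallow).
Δρ/ρ₀ = −αΔT + βΔS = 7.35 × 10⁻⁴ − 5.616 × 10⁻⁴ = 1.734 × 10⁻⁴, so Δρ ≈ 0.1777 kg m⁻³.
N² = (g/ρ₀)·Δρ/Δz = g·(Δρ/ρ₀)/Δz = 9.8 × 1.734 × 10⁻⁴ / 112 = 1.5173 × 10⁻⁵ s⁻².
N = √(1.5173 × 10⁻⁵) = 3.8953 × 10⁻³ rad s⁻¹ → T = 2π/N = 1.6130 × 10³ s ≈ 1.61 × 10³ s.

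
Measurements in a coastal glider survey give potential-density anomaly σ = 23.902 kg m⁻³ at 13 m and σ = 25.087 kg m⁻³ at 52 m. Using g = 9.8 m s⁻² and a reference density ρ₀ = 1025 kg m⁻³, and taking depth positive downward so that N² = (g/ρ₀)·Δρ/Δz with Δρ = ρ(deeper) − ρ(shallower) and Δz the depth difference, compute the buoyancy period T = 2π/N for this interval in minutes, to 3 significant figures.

Δρ = 1025.087 − 1023.902 = 1.185 kg m⁻³ over Δz = 52 − 13 = 39 m.
N² = (9.8/1025) × (1.185/39) = 2.9051 × 10⁻⁴ s⁻².
N = √(2.9051 × 10⁻⁴) = 0.017044 rad s⁻¹, so T = 2π/N = 368.64 s = 6.1440 min ≈ 6.14 min.

6.14 min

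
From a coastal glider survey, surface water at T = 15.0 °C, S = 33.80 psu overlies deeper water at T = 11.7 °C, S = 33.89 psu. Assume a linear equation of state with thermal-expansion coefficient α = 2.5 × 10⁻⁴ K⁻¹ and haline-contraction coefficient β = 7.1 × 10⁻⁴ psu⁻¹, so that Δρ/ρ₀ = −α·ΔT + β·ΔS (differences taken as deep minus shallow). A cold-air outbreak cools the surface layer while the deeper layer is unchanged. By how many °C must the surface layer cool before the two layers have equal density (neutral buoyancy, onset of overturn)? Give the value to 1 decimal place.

3.6 °C

Neutral buoyancy requires Δρ = 0, i.e. −α(T_deep − T_surf′) + β(S_deep − S_surf) = 0.
T_surf′ = T_deep − (β/α)·ΔS = 11.7 − (7.1 × 10⁻⁴/2.5 × 10⁻⁴)·(+0.09) = 11.444 °C.
Cooling required: 15.0 − (11.444) = 3.556 °C.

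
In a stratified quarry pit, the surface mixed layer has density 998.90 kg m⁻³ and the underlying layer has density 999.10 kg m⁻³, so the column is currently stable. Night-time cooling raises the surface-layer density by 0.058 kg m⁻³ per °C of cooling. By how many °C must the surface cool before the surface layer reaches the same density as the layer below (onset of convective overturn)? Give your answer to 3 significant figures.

3.45 °C

Density deficit of the surface layer: 999.10 − 998.90 = 0.2 kg m⁻³.
Required change = 0.2 / 0.058 = 3.45 °C.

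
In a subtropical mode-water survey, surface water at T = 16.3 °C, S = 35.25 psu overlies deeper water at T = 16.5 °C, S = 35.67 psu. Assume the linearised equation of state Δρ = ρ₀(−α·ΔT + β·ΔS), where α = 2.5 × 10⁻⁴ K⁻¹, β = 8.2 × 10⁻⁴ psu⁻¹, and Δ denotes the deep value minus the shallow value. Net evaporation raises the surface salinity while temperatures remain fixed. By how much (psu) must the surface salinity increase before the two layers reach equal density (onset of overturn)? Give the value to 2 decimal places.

Neutral buoyancy requires −α(T_deep − T_surf) + β(S_deep − S_surf′) = 0.
S_surf′ = S_deep − (α/β)·ΔT = 35.67 − (2.5 × 10⁻⁴/8.2 × 10⁻⁴)·(+0.2) = 35.6090 psu.
Increase required: 35.6090 − 35.25 = 0.3590 psu.

0.36 psu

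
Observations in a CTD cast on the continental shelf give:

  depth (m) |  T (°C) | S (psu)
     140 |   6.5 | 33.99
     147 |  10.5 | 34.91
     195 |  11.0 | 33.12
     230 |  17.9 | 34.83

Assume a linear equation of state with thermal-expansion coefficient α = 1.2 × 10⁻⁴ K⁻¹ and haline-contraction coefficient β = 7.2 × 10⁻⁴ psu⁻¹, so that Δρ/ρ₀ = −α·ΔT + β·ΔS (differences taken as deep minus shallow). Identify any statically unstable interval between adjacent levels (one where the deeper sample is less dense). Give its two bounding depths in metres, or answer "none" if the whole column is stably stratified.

147–195 m

Evaluate Δρ/ρ₀ = −αΔT + βΔS across each adjacent pair:
  140–147 m: −αΔT+βΔS = −(1.2 × 10⁻⁴)(+4.0)+(7.2 × 10⁻⁴)(+0.92) = 1.8 × 10⁻⁴ → stable
  147–195 m: −αΔT+βΔS = −(1.2 × 10⁻⁴)(+0.5)+(7.2 × 10⁻⁴)(-1.79) = -1.3 × 10⁻³ → UNSTABLE
  195–230 m: −αΔT+βΔS = −(1.2 × 10⁻⁴)(+6.9)+(7.2 × 10⁻⁴)(+1.71) = 4.0 × 10⁻⁴ → stable
The 147–195 m interval has Δρ < 0: lighter water underlies denser water.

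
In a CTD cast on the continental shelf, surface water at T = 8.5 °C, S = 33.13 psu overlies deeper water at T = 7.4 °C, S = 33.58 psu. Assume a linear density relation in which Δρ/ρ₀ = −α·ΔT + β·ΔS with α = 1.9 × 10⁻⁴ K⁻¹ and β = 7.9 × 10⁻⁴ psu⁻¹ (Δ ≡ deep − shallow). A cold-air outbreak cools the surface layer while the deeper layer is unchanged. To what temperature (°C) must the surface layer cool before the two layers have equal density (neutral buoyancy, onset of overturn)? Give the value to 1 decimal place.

Neutral buoyancy requires Δρ = 0, i.e. −α(T_deep − T_surf′) + β(S_deep − S_surf) = 0.
T_surf′ = T_deep − (β/α)·ΔS = 7.4 − (7.9 × 10⁻⁴/1.9 × 10⁻⁴)·(+0.45) = 5.529 °C.
Cooling required: 8.5 − (5.529) = 2.971 °C.

5.5 °C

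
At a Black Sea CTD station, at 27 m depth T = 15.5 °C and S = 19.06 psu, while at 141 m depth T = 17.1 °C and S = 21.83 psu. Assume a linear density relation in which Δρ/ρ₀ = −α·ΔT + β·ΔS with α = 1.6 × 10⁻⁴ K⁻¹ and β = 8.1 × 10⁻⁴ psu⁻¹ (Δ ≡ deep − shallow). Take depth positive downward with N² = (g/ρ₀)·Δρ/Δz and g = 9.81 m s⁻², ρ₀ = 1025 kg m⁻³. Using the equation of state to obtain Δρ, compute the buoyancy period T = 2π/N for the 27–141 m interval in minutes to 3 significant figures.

8.01 min

ΔT = +1.6 K, ΔS = +2.77 psu (deep − shallow).
Δρ/ρ₀ = −αΔT + βΔS = -2.56 × 10⁻⁴ + 2.2437 × 10⁻³ = 1.9877 × 10⁻³, so Δρ ≈ 2.037 kg m⁻³.
N² = (g/ρ₀)·Δρ/Δz = g·(Δρ/ρ₀)/Δz = 9.81 × 1.9877 × 10⁻³ / 114 = 1.7105 × 10⁻⁴ s⁻².
N = √(1.7105 × 10⁻⁴) = 0.013079 rad s⁻¹ → T = 2π/N = 480.40 s = 8.0067 min ≈ 8.01 min.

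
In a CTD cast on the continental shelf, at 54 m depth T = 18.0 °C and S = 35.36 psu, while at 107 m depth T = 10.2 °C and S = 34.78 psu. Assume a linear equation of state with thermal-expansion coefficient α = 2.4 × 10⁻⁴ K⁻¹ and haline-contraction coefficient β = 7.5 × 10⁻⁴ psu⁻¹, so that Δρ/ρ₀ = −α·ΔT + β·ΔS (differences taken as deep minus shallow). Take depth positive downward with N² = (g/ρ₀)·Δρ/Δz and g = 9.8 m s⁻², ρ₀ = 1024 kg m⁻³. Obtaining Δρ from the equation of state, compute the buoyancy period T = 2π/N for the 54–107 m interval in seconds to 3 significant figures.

385 s

ΔT = -7.8 K, ΔS = -0.58 psu (deep − shallow).
Δρ/ρ₀ = −αΔT + βΔS = 1.872 × 10⁻³ − 4.35 × 10⁻⁴ = 1.437 × 10⁻³, so Δρ ≈ 1.471 kg m⁻³.
N² = (g/ρ₀)·Δρ/Δz = g·(Δρ/ρ₀)/Δz = 9.8 × 1.437 × 10⁻³ / 53 = 2.6571 × 10⁻⁴ s⁻².
N = √(2.6571 × 10⁻⁴) = 0.016301 rad s⁻¹ → T = 2π/N = 385.45 s ≈ 385 s.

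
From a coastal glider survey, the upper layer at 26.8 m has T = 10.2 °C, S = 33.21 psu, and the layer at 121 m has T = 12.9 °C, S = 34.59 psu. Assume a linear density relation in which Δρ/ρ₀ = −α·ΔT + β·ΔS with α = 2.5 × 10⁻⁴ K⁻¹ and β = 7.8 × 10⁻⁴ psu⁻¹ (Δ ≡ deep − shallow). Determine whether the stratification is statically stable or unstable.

stable

ΔT = 12.9 − 10.2 = +2.7 K and ΔS = 34.59 − 33.21 = +1.38 psu (deep − shallow).
−αΔT = -6.75 × 10⁻⁴; βΔS = 1.0764 × 10⁻³; sum Δρ/ρ₀ = 4.014 × 10⁻⁴.
Δρ/ρ₀ > 0, so Δρ > 0: deeper water is denser → statically stable.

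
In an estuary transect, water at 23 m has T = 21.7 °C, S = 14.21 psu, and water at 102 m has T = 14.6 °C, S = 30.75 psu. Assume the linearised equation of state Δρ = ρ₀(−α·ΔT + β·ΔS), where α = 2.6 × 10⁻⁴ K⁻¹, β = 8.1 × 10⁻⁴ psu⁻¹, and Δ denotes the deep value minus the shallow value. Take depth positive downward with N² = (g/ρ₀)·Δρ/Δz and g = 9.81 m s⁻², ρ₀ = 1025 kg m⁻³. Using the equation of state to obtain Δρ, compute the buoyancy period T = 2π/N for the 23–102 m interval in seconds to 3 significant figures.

ΔT = -7.1 K, ΔS = +16.54 psu (deep − shallow).
Δρ/ρ₀ = −αΔT + βΔS = 1.846 × 10⁻³ + 0.0133974 = 0.0152434, so Δρ ≈ 15.62 kg m⁻³.
N² = (g/ρ₀)·Δρ/Δz = g·(Δρ/ρ₀)/Δz = 9.81 × 0.0152434 / 79 = 1.8929 × 10⁻³ s⁻².
N = √(1.8929 × 10⁻³) = 0.043507 rad s⁻¹ → T = 2π/N = 144.42 s ≈ 144 s.

144 s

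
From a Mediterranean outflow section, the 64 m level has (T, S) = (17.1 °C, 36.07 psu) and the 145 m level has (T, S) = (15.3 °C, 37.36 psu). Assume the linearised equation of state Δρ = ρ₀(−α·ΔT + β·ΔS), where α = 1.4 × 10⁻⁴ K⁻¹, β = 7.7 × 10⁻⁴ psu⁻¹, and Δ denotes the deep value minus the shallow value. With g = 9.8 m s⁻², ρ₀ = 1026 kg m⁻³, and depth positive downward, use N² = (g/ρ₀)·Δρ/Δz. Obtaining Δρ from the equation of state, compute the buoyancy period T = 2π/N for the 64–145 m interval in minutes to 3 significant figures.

8.53 min

ΔT = -1.8 K, ΔS = +1.29 psu (deep − shallow).
Δρ/ρ₀ = −αΔT + βΔS = 2.52 × 10⁻⁴ + 9.933 × 10⁻⁴ = 1.2453 × 10⁻³, so Δρ ≈ 1.278 kg m⁻³.
N² = (g/ρ₀)·Δρ/Δz = g·(Δρ/ρ₀)/Δz = 9.8 × 1.2453 × 10⁻³ / 81 = 1.5067 × 10⁻⁴ s⁻².
N = √(1.5067 × 10⁻⁴) = 0.012275 rad s⁻¹ → T = 2π/N = 511.87 s = 8.5312 min ≈ 8.53 min.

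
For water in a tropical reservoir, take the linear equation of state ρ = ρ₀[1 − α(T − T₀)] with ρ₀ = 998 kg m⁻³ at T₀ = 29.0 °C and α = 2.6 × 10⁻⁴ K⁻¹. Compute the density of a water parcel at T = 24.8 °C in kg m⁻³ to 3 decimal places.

999.090 kg m⁻³

T − T₀ = -4.2 K.
Bracket = 1 − α·(-4.2) = 1 + (1.092 × 10⁻³) = 1.0010920.
ρ = 998 × 1.0010920 = 999.090 kg m⁻³.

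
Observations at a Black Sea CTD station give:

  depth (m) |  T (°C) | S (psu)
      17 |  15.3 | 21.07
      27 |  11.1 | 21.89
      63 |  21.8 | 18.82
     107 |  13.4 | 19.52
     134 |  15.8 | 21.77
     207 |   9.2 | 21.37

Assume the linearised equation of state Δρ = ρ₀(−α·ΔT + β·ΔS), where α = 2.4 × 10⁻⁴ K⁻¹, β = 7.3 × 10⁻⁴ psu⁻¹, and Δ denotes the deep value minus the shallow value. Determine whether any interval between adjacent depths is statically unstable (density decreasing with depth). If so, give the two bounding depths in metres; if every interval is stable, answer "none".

Evaluate Δρ/ρ₀ = −αΔT + βΔS across each adjacent pair:
  17–27 m: −αΔT+βΔS = −(2.4 × 10⁻⁴)(-4.2)+(7.3 × 10⁻⁴)(+0.82) = 1.6 × 10⁻³ → stable
  27–63 m: −αΔT+βΔS = −(2.4 × 10⁻⁴)(+10.7)+(7.3 × 10⁻⁴)(-3.07) = -4.8 × 10⁻³ → UNSTABLE
  63–107 m: −αΔT+βΔS = −(2.4 × 10⁻⁴)(-8.4)+(7.3 × 10⁻⁴)(+0.70) = 2.5 × 10⁻³ → stable
  107–134 m: −αΔT+βΔS = −(2.4 × 10⁻⁴)(+2.4)+(7.3 × 10⁻⁴)(+2.25) = 1.1 × 10⁻³ → stable
  134–207 m: −αΔT+βΔS = −(2.4 × 10⁻⁴)(-6.6)+(7.3 × 10⁻⁴)(-0.40) = 1.3 × 10⁻³ → stable
The 27–63 m interval has Δρ < 0: lighter water underlies denser water.

27–63 m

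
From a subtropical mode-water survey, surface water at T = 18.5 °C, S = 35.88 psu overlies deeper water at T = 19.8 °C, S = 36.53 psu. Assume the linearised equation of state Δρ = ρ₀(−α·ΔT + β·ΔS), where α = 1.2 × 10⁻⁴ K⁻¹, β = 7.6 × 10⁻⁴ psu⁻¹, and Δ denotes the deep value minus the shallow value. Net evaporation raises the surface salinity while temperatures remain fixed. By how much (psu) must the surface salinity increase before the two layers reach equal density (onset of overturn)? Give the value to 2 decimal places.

Neutral buoyancy requires −α(T_deep − T_surf) + β(S_deep − S_surf′) = 0.
S_surf′ = S_deep − (α/β)·ΔT = 36.53 − (1.2 × 10⁻⁴/7.6 × 10⁻⁴)·(+1.3) = 36.3247 psu.
Increase required: 36.3247 − 35.88 = 0.4447 psu.

0.44 psu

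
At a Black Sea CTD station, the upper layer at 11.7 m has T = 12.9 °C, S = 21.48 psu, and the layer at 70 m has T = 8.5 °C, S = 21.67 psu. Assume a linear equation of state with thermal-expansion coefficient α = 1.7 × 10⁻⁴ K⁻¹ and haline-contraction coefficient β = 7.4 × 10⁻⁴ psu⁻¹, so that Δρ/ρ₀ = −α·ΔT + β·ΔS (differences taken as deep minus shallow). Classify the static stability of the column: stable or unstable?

stable

ΔT = 8.5 − 12.9 = -4.4 K and ΔS = 21.67 − 21.48 = +0.19 psu (deep − shallow).
−αΔT = 7.48 × 10⁻⁴; βΔS = 1.406 × 10⁻⁴; sum Δρ/ρ₀ = 8.886 × 10⁻⁴.
Δρ/ρ₀ > 0, so Δρ > 0: deeper water is denser → statically stable.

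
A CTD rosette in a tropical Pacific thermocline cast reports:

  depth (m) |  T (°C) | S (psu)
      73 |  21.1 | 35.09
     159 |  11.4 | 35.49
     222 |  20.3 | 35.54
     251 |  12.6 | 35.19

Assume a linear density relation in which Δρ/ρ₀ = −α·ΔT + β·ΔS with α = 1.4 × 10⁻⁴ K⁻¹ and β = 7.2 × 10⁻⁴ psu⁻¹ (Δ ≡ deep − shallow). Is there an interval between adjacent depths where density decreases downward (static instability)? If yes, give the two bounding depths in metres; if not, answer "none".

Evaluate Δρ/ρ₀ = −αΔT + βΔS across each adjacent pair:
  73–159 m: −αΔT+βΔS = −(1.4 × 10⁻⁴)(-9.7)+(7.2 × 10⁻⁴)(+0.40) = 1.6 × 10⁻³ → stable
  159–222 m: −αΔT+βΔS = −(1.4 × 10⁻⁴)(+8.9)+(7.2 × 10⁻⁴)(+0.05) = -1.2 × 10⁻³ → UNSTABLE
  222–251 m: −αΔT+βΔS = −(1.4 × 10⁻⁴)(-7.7)+(7.2 × 10⁻⁴)(-0.35) = 8.3 × 10⁻⁴ → stable
The 159–222 m interval has Δρ < 0: lighter water underlies denser water.

159–222 m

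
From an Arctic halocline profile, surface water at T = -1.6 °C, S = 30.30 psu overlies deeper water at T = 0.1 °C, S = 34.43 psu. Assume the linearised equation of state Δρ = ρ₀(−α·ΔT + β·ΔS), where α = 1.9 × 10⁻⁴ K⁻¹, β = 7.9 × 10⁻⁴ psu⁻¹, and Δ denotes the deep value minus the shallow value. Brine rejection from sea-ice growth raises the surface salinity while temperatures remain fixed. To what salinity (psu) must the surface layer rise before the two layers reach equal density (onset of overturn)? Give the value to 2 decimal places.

Neutral buoyancy requires −α(T_deep − T_surf) + β(S_deep − S_surf′) = 0.
S_surf′ = S_deep − (α/β)·ΔT = 34.43 − (1.9 × 10⁻⁴/7.9 × 10⁻⁴)·(+1.7) = 34.0211 psu.
Increase required: 34.0211 − 30.30 = 3.7211 psu.

34.02 psu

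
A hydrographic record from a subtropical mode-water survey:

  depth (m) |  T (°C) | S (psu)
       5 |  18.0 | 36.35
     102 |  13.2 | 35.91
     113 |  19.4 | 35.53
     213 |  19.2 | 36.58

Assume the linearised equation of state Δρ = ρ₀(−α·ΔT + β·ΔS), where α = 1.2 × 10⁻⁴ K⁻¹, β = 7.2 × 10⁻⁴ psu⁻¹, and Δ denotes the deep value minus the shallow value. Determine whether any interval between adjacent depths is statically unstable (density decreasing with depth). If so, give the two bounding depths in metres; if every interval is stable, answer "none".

102–113 m

Evaluate Δρ/ρ₀ = −αΔT + βΔS across each adjacent pair:
  5–102 m: −αΔT+βΔS = −(1.2 × 10⁻⁴)(-4.8)+(7.2 × 10⁻⁴)(-0.44) = 2.6 × 10⁻⁴ → stable
  102–113 m: −αΔT+βΔS = −(1.2 × 10⁻⁴)(+6.2)+(7.2 × 10⁻⁴)(-0.38) = -1.0 × 10⁻³ → UNSTABLE
  113–213 m: −αΔT+βΔS = −(1.2 × 10⁻⁴)(-0.2)+(7.2 × 10⁻⁴)(+1.05) = 7.8 × 10⁻⁴ → stable
The 102–113 m interval has Δρ < 0: lighter water underlies denser water.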